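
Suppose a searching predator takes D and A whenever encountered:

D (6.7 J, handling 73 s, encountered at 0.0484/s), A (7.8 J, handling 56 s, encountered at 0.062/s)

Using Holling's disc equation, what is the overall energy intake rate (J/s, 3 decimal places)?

0.101 J/s

R = Σλ_iE_i / (1 + Σλ_ih_i)
Numerator: 0.0484×6.7 + 0.062×7.8 = 0.8079
Denominator: 1 + 0.0484×73 + 0.062×56 = 8.005
R = 0.8079/8.005 = 0.1009 J/s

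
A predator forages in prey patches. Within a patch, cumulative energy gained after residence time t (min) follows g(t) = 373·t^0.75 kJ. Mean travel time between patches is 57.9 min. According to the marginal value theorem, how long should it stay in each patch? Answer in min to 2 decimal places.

173.70 min

Maximise g(t)/(T+t): set derivative to zero → g'(t)(T+t) = g(t).
g'(t) = 0.75·373·t^-0.25. Setting 0.75·373·t^-0.25 = 373·t^0.75/(57.9+t) gives 0.75(57.9+t) = t, so 0.25·t = 0.75×57.9.
t* = 0.75×57.9/0.25 = 173.7 min.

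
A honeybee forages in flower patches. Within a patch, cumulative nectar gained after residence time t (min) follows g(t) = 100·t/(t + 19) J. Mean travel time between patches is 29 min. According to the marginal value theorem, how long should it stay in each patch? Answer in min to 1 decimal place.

23.5 min

By the marginal value theorem, leave when the instantaneous gain rate g'(t) equals the habitat-wide average g(t)/(T + t).
g'(t) = 100·19/(t + 19)². Setting 100·19/(t+19)² = 100t/[(t+19)(29+t)] gives 19(29+t) = t(t+19), so t² = 19×29 = 551.
t* = √551 = 23.47 min.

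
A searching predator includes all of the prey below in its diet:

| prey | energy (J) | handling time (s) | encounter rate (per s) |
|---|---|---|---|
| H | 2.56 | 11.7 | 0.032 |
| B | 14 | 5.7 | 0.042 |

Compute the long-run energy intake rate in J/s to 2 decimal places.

0.42 J/s

Energy encountered per unit search time: 0.032×2.56 + 0.042×14 = 0.6699 J/s.
Handling time per unit search time: 0.032×11.7 + 0.042×5.7 = 0.6138.
Rate = 0.6699/(1 + 0.6138) = 0.4151 J/s.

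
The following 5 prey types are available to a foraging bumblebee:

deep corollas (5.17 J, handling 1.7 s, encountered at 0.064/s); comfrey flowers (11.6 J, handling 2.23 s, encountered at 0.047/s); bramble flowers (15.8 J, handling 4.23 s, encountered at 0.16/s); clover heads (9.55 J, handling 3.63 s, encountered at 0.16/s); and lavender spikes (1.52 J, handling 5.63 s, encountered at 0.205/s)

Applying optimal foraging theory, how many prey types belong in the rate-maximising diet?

4

E/h in descending order: comfrey flowers 5.2, bramble flowers 3.74, deep corollas 3.04, clover heads 2.63, lavender spikes 0.27 J/s. The optimal diet is the largest prefix of this list for which every included type satisfies E_i/h_i > R on the types above it.
Rate on top 1: 0.4935. bramble flowers: 3.74 > 0.4935 → include.
Rate on top 2: 1.725. deep corollas: 3.04 > 1.725 → include.
Rate on top 3: 1.801. clover heads: 2.63 > 1.801 → include.
Rate on top 4: 1.996. lavender spikes: 0.27 < 1.996 → exclude; stop.
Optimal diet: comfrey flowers, bramble flowers, deep corollas, clover heads — 4 of 5 types.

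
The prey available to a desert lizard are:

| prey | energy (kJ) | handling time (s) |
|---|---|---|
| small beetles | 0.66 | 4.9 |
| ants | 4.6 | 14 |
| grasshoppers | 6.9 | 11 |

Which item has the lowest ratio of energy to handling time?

Profitability E/h (kJ/s): small beetles = 0.66/4.9 = 0.135, ants = 4.6/14 = 0.329, grasshoppers = 6.9/11 = 0.627.
Ranked: grasshoppers > ants > small beetles.

small beetles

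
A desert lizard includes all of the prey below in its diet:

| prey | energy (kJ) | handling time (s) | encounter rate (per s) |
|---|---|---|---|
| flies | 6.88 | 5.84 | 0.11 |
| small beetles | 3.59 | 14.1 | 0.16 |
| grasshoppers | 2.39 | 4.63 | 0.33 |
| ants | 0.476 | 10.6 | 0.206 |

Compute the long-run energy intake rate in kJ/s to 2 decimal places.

Energy encountered per unit search time: 0.11×6.88 + 0.16×3.59 + 0.33×2.39 + 0.206×0.476 = 2.218 kJ/s.
Handling time per unit search time: 0.11×5.84 + 0.16×14.1 + 0.33×4.63 + 0.206×10.6 = 6.61.
Rate = 2.218/(1 + 6.61) = 0.2915 kJ/s.

0.29 kJ/s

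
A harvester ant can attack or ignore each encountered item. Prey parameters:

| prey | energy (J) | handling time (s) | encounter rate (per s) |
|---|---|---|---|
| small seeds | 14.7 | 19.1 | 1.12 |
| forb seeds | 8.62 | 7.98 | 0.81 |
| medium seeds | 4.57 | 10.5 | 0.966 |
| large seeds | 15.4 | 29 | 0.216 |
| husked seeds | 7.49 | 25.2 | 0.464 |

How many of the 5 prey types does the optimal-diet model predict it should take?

E/h in descending order: forb seeds 1.08, small seeds 0.77, large seeds 0.531, medium seeds 0.435, husked seeds 0.297 J/s. The optimal diet is the largest prefix of this list for which every included type satisfies E_i/h_i > R on the types above it.
Rate on top 1: 0.9355. small seeds: 0.77 < 0.9355 → exclude; stop.
Optimal diet: forb seeds — 1 of 5 types.

1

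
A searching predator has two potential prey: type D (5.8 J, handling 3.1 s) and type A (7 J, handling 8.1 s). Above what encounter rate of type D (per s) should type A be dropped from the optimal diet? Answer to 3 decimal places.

0.277 per s

At the threshold, the rate on type D alone equals the profitability of type A: λ·5.8/(1 + λ·3.1) = 7/8.1 = 0.8642.
Rearranging, λ(5.8 − 0.8642×3.1) = 0.8642, so λ = 0.8642/3.121 = 0.2769 per s.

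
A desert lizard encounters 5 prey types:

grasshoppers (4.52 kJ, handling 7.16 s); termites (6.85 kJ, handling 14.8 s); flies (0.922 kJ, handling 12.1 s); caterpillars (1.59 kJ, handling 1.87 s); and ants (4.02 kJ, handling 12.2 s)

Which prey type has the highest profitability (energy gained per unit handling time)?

Profitability E/h (kJ/s): grasshoppers = 4.52/7.16 = 0.631, termites = 6.85/14.8 = 0.463, flies = 0.922/12.1 = 0.0762, caterpillars = 1.59/1.87 = 0.85, ants = 4.02/12.2 = 0.33.
Ranked: caterpillars > grasshoppers > termites > ants > flies.

caterpillars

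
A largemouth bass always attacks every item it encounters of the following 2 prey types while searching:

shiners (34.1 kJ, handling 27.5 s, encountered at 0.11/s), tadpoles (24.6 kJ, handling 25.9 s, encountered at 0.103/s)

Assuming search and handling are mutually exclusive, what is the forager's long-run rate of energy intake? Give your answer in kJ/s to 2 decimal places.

R = (0.11×34.1 + 0.103×24.6) / (1 + 0.11×27.5 + 0.103×25.9) = 6.285/6.693 = 0.9391 kJ/s.

0.94 kJ/s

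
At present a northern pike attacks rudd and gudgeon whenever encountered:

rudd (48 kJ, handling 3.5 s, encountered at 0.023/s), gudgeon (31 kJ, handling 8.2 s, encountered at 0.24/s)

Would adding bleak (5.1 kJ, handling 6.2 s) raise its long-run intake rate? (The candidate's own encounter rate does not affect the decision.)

No

On rudd and gudgeon alone, R = ΣλE/(1+Σλh) = 8.544/3.048 = 2.803 kJ/s.
Profitability of bleak: 5.1/6.2 = 0.8226 kJ/s.
0.8226 < 2.803, so adding bleak would lower the average — exclude it.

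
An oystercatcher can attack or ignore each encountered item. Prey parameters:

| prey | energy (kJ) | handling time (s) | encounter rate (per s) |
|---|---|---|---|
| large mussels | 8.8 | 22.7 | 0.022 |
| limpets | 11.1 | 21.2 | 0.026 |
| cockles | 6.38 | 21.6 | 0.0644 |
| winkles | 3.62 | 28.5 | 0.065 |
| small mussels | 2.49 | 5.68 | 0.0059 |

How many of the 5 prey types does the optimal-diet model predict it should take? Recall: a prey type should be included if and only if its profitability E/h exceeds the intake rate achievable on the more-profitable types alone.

4

Profitabilities (E/h, kJ/s): limpets 0.524, small mussels 0.438, large mussels 0.388, cockles 0.295, winkles 0.127. Add prey in this order while the next type's profitability exceeds the intake rate on those already taken.
Rate on top 1: 0.186. small mussels: 0.438 > 0.186 → include.
Rate on top 2: 0.1914. large mussels: 0.388 > 0.1914 → include.
Rate on top 3: 0.2384. cockles: 0.295 > 0.2384 → include.
Rate on top 4: 0.2612. winkles: 0.127 < 0.2612 → exclude; stop.
Optimal diet: limpets, small mussels, large mussels, cockles — 4 of 5 types.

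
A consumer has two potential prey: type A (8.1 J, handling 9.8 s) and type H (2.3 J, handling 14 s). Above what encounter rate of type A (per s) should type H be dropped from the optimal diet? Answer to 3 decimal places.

Drop type H once their profitability E₂/h₂ falls below the rate achievable on type A alone: E₂/h₂ = λE₁/(1 + λh₁).
Solve for λ: λE₁h₂ = E₂(1 + λh₁) → λ(E₁h₂ − E₂h₁) = E₂ → λ = E₂/(E₁h₂ − E₂h₁).
λ = 2.3/(8.1×14 − 2.3×9.8) = 2.3/90.86 = 0.02531 per s.

0.025 per s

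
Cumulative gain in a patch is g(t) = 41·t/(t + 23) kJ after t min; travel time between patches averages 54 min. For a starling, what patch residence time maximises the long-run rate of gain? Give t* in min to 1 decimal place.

Optimal t* satisfies g'(t*) = g(t*)/(T + t*).
g'(t) = 41·23/(t + 23)². Setting 41·23/(t+23)² = 41t/[(t+23)(54+t)] gives 23(54+t) = t(t+23), so t² = 23×54 = 1242.
t* = √1242 = 35.24 min.

35.2 min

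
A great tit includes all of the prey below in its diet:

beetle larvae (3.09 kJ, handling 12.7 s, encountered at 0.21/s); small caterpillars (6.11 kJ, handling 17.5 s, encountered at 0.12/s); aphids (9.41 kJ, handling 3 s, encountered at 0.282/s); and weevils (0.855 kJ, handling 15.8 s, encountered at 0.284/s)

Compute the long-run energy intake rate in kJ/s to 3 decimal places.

R = (0.21×3.09 + 0.12×6.11 + 0.282×9.41 + 0.284×0.855) / (1 + 0.21×12.7 + 0.12×17.5 + 0.282×3 + 0.284×15.8) = 4.279/11.1 = 0.3854 kJ/s.

0.385 kJ/s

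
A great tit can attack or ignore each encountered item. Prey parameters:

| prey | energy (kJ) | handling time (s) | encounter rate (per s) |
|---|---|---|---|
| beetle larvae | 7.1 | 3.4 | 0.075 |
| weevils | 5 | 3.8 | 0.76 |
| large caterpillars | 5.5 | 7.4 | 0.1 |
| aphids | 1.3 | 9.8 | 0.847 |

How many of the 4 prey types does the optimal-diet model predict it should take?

Profitabilities (E/h, kJ/s): beetle larvae 2.09, weevils 1.32, large caterpillars 0.743, aphids 0.133. Add prey in this order while the next type's profitability exceeds the intake rate on those already taken.
Rate on top 1: 0.4243. weevils: 1.32 > 0.4243 → include.
Rate on top 2: 1.046. large caterpillars: 0.743 < 1.046 → exclude; stop.
Optimal diet: beetle larvae, weevils — 2 of 4 types.

2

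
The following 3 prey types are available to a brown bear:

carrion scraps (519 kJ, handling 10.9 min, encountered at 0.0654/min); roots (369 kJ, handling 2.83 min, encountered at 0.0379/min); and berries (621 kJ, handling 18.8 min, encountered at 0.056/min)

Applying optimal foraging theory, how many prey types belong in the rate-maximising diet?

Rank by E/h (kJ/min): roots 130, carrion scraps 47.6, berries 33. Include each in turn until the next type's E/h falls below the running intake rate.
Rate on top 1: 12.63. carrion scraps: 47.6 > 12.63 → include.
Rate on top 2: 26.33. berries: 33 > 26.33 → include.
Optimal diet: roots, carrion scraps, berries — 3 of 3 types.

3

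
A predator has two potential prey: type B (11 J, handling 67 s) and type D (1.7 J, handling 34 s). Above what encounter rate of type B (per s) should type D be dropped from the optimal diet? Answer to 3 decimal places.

0.007 per s

The zero-one rule: include type D iff E₂/h₂ > λE₁/(1+λh₁). Equality gives the switch point.
λE₁h₂ = E₂ + λE₂h₁ ⇒ λ = E₂/(E₁h₂ − E₂h₁) = 1.7/(374 − 113.9) = 0.006536 per s.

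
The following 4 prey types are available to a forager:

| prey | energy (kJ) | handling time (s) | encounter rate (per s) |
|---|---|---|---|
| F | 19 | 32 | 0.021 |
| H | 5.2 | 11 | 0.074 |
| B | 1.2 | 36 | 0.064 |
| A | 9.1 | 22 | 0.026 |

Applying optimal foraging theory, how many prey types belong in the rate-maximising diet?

E/h in descending order: F 0.594, H 0.473, A 0.414, B 0.0333 kJ/s. The optimal diet is the largest prefix of this list for which every included type satisfies E_i/h_i > R on the types above it.
Rate on top 1: 0.2386. H: 0.473 > 0.2386 → include.
Rate on top 2: 0.3153. A: 0.414 > 0.3153 → include.
Rate on top 3: 0.3337. B: 0.0333 < 0.3337 → exclude; stop.
Optimal diet: F, H, A — 3 of 4 types.

3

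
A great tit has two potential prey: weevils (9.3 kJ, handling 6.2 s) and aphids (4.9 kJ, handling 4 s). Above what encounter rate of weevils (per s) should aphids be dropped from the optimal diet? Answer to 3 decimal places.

0.718 per s

At the threshold, the rate on weevils alone equals the profitability of aphids: λ·9.3/(1 + λ·6.2) = 4.9/4 = 1.225.
Rearranging, λ(9.3 − 1.225×6.2) = 1.225, so λ = 1.225/1.705 = 0.7185 per s.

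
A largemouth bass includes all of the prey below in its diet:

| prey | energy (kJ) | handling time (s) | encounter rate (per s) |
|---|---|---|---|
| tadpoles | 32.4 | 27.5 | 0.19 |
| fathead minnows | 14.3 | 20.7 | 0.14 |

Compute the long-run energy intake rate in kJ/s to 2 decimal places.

R = Σλ_iE_i / (1 + Σλ_ih_i)
Numerator: 0.19×32.4 + 0.14×14.3 = 8.158
Denominator: 1 + 0.19×27.5 + 0.14×20.7 = 9.123
R = 8.158/9.123 = 0.8942 kJ/s

0.89 kJ/s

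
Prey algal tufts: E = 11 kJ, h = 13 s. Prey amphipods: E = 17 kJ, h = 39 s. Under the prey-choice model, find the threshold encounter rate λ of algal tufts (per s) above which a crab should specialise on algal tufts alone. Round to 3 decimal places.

0.082 per s

The zero-one rule: include amphipods iff E₂/h₂ > λE₁/(1+λh₁). Equality gives the switch point.
λE₁h₂ = E₂ + λE₂h₁ ⇒ λ = E₂/(E₁h₂ − E₂h₁) = 17/(429 − 221) = 0.08173 per s.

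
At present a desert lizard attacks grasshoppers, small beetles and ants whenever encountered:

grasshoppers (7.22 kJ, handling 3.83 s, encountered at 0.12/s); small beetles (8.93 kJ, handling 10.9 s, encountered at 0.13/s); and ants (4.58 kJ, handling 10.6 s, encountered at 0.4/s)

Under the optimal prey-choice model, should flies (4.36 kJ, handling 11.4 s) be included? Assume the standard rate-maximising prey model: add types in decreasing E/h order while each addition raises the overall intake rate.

Current rate: (0.12×7.22 + 0.13×8.93 + 0.4×4.58)/(1 + 0.12×3.83 + 0.13×10.9 + 0.4×10.6) = 0.5423 kJ/s.
Profitability of flies: 4.36/11.4 = 0.3825 kJ/s.
Since 0.3825 < R, time spent handling flies is better spent searching.

No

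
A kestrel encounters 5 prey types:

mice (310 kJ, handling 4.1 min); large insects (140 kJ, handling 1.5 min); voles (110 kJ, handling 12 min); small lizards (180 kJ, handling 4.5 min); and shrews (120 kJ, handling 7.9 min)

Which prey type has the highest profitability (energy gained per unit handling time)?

large insects

Profitability E/h (kJ/min): mice = 310/4.1 = 75.6, large insects = 140/1.5 = 93.3, voles = 110/12 = 9.17, small lizards = 180/4.5 = 40, shrews = 120/7.9 = 15.2.
Ranked: large insects > mice > small lizards > shrews > voles.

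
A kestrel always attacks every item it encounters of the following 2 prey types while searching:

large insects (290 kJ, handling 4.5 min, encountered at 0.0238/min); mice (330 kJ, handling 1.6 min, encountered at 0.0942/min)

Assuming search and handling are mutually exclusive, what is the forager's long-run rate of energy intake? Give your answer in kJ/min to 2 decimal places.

R = Σλ_iE_i / (1 + Σλ_ih_i)
Numerator: 0.0238×290 + 0.0942×330 = 37.99
Denominator: 1 + 0.0238×4.5 + 0.0942×1.6 = 1.258
R = 37.99/1.258 = 30.2 kJ/min

30.20 kJ/min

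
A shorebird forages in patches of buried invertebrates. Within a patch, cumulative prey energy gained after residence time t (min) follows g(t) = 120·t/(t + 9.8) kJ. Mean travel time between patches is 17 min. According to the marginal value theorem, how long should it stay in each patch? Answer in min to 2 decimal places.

12.91 min

Optimal t* satisfies g'(t*) = g(t*)/(T + t*).
g'(t) = 120·9.8/(t + 9.8)². Setting 120·9.8/(t+9.8)² = 120t/[(t+9.8)(17+t)] gives 9.8(17+t) = t(t+9.8), so t² = 9.8×17 = 166.6.
t* = √166.6 = 12.91 min.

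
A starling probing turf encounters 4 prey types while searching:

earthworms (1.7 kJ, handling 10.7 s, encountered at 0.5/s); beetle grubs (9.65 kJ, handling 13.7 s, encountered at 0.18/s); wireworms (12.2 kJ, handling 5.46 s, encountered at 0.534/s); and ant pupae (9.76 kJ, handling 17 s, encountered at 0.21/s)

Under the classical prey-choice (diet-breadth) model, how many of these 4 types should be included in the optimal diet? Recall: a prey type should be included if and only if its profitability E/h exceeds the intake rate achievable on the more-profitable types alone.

E/h in descending order: wireworms 2.23, beetle grubs 0.704, ant pupae 0.574, earthworms 0.159 kJ/s. The optimal diet is the largest prefix of this list for which every included type satisfies E_i/h_i > R on the types above it.
Rate on top 1: 1.664. beetle grubs: 0.704 < 1.664 → exclude; stop.
Optimal diet: wireworms — 1 of 4 types.

1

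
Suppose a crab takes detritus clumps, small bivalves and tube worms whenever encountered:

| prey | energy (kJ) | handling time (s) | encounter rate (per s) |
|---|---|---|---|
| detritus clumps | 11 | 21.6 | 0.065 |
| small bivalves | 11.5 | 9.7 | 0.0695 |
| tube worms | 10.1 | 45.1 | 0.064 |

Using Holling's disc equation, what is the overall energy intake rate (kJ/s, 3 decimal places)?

0.362 kJ/s

R = (0.065×11 + 0.0695×11.5 + 0.064×10.1) / (1 + 0.065×21.6 + 0.0695×9.7 + 0.064×45.1) = 2.161/5.965 = 0.3622 kJ/s.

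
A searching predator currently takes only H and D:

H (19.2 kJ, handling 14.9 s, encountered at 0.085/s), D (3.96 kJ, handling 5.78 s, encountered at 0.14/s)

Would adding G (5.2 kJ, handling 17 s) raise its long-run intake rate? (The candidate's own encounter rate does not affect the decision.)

On H and D alone, R = ΣλE/(1+Σλh) = 2.186/3.076 = 0.7109 kJ/s.
G: E/h = 5.2/17 = 0.3059 kJ/s.
Since 0.3059 < R, time spent handling G is better spent searching.

No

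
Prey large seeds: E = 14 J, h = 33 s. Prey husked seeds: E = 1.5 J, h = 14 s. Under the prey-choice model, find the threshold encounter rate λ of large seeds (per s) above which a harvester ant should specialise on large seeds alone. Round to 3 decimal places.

0.010 per s

Drop husked seeds once their profitability E₂/h₂ falls below the rate achievable on large seeds alone: E₂/h₂ = λE₁/(1 + λh₁).
Solve for λ: λE₁h₂ = E₂(1 + λh₁) → λ(E₁h₂ − E₂h₁) = E₂ → λ = E₂/(E₁h₂ − E₂h₁).
λ = 1.5/(14×14 − 1.5×33) = 1.5/146.5 = 0.01024 per s.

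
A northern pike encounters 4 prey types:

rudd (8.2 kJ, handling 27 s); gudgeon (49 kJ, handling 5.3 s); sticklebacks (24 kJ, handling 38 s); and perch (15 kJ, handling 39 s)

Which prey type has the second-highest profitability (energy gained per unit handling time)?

Profitability E/h (kJ/s): rudd = 8.2/27 = 0.304, gudgeon = 49/5.3 = 9.25, sticklebacks = 24/38 = 0.632, perch = 15/39 = 0.385.
Ranked: gudgeon > sticklebacks > perch > rudd.

sticklebacks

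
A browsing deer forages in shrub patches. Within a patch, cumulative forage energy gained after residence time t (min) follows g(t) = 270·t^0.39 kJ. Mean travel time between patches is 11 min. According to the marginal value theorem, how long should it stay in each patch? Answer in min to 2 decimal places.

Maximise g(t)/(T+t): set derivative to zero → g'(t)(T+t) = g(t).
g'(t) = 0.39·270·t^-0.61. Setting 0.39·270·t^-0.61 = 270·t^0.39/(11+t) gives 0.39(11+t) = t, so 0.61·t = 0.39×11.
t* = 0.39×11/0.61 = 7.033 min.

7.03 min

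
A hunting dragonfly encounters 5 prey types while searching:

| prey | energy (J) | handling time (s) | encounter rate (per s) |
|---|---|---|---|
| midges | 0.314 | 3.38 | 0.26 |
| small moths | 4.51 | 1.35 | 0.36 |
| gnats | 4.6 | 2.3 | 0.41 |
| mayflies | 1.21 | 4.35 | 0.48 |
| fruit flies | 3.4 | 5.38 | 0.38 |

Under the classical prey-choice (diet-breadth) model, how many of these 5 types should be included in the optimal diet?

Rank by E/h (J/s): small moths 3.34, gnats 2, fruit flies 0.632, mayflies 0.278, midges 0.0929. Include each in turn until the next type's E/h falls below the running intake rate.
Rate on top 1: 1.093. gnats: 2 > 1.093 → include.
Rate on top 2: 1.445. fruit flies: 0.632 < 1.445 → exclude; stop.
Optimal diet: small moths, gnats — 2 of 5 types.

2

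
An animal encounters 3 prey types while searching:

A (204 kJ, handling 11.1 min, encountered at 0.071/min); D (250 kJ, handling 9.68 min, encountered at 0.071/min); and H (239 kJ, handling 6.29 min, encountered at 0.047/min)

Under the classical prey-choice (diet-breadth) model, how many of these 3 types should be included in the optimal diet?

3

E/h in descending order: H 38, D 25.8, A 18.4 kJ/min. The optimal diet is the largest prefix of this list for which every included type satisfies E_i/h_i > R on the types above it.
Rate on top 1: 8.67. D: 25.8 > 8.67 → include.
Rate on top 2: 14.62. A: 18.4 > 14.62 → include.
Optimal diet: H, D, A — 3 of 3 types.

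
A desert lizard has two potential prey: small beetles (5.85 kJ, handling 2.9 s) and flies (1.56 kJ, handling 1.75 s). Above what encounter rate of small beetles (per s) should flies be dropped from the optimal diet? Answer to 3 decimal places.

0.273 per s

Drop flies once their profitability E₂/h₂ falls below the rate achievable on small beetles alone: E₂/h₂ = λE₁/(1 + λh₁).
Solve for λ: λE₁h₂ = E₂(1 + λh₁) → λ(E₁h₂ − E₂h₁) = E₂ → λ = E₂/(E₁h₂ − E₂h₁).
λ = 1.56/(5.85×1.75 − 1.56×2.9) = 1.56/5.713 = 0.273 per s.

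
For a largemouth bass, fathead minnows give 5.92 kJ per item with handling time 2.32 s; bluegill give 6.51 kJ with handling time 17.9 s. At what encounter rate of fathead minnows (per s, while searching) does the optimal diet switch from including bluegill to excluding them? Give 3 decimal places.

Drop bluegill once their profitability E₂/h₂ falls below the rate achievable on fathead minnows alone: E₂/h₂ = λE₁/(1 + λh₁).
Solve for λ: λE₁h₂ = E₂(1 + λh₁) → λ(E₁h₂ − E₂h₁) = E₂ → λ = E₂/(E₁h₂ − E₂h₁).
λ = 6.51/(5.92×17.9 − 6.51×2.32) = 6.51/90.86 = 0.07164 per s.

0.072 per s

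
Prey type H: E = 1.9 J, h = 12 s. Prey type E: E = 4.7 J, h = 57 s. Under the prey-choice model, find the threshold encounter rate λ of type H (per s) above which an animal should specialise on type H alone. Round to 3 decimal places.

0.091 per s

The zero-one rule: include type E iff E₂/h₂ > λE₁/(1+λh₁). Equality gives the switch point.
λE₁h₂ = E₂ + λE₂h₁ ⇒ λ = E₂/(E₁h₂ − E₂h₁) = 4.7/(108.3 − 56.4) = 0.09056 per s.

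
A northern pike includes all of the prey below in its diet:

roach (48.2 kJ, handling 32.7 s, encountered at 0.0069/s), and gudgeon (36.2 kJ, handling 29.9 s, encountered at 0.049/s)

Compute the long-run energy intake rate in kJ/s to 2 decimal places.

R = Σλ_iE_i / (1 + Σλ_ih_i)
Numerator: 0.0069×48.2 + 0.049×36.2 = 2.106
Denominator: 1 + 0.0069×32.7 + 0.049×29.9 = 2.691
R = 2.106/2.691 = 0.7828 kJ/s

0.78 kJ/s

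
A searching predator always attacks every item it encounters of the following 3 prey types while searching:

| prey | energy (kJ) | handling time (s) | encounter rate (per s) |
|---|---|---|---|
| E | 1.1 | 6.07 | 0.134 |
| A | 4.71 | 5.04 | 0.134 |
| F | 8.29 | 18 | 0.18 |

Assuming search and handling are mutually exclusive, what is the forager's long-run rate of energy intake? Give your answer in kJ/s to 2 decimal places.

0.40 kJ/s

R = (0.134×1.1 + 0.134×4.71 + 0.18×8.29) / (1 + 0.134×6.07 + 0.134×5.04 + 0.18×18) = 2.271/5.729 = 0.3964 kJ/s.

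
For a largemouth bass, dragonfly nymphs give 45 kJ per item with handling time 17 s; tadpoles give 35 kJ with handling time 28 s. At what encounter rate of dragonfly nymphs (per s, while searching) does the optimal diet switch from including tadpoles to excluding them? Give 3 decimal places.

At the threshold, the rate on dragonfly nymphs alone equals the profitability of tadpoles: λ·45/(1 + λ·17) = 35/28 = 1.25.
Rearranging, λ(45 − 1.25×17) = 1.25, so λ = 1.25/23.75 = 0.05263 per s.

0.053 per s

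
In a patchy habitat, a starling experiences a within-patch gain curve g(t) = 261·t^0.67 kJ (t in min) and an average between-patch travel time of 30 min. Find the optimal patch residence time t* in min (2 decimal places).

Maximise g(t)/(T+t): set derivative to zero → g'(t)(T+t) = g(t).
g'(t) = 0.67·261·t^-0.33. Setting 0.67·261·t^-0.33 = 261·t^0.67/(30+t) gives 0.67(30+t) = t, so 0.33·t = 0.67×30.
t* = 0.67×30/0.33 = 60.91 min.

60.91 min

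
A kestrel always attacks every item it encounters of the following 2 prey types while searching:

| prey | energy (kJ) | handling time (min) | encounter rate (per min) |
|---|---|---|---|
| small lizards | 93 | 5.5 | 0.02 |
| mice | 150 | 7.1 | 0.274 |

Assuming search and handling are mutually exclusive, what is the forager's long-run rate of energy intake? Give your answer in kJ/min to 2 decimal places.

R = (0.02×93 + 0.274×150) / (1 + 0.02×5.5 + 0.274×7.1) = 42.96/3.055 = 14.06 kJ/min.

14.06 kJ/min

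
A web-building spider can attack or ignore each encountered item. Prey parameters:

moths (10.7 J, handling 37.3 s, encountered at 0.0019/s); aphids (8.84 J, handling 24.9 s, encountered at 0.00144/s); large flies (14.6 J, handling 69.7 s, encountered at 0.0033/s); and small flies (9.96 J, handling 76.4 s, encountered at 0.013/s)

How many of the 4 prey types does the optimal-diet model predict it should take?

4

Profitabilities (E/h, J/s): aphids 0.355, moths 0.287, large flies 0.209, small flies 0.13. Add prey in this order while the next type's profitability exceeds the intake rate on those already taken.
Rate on top 1: 0.01229. moths: 0.287 > 0.01229 → include.
Rate on top 2: 0.02987. large flies: 0.209 > 0.02987 → include.
Rate on top 3: 0.06077. small flies: 0.13 > 0.06077 → include.
Optimal diet: aphids, moths, large flies, small flies — 4 of 4 types.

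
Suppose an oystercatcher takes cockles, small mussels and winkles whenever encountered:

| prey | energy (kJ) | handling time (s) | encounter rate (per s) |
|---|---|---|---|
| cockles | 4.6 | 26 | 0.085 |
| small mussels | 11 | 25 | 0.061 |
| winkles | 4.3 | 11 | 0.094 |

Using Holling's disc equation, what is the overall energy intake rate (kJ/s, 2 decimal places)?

R = (0.085×4.6 + 0.061×11 + 0.094×4.3) / (1 + 0.085×26 + 0.061×25 + 0.094×11) = 1.466/5.769 = 0.2542 kJ/s.

0.25 kJ/s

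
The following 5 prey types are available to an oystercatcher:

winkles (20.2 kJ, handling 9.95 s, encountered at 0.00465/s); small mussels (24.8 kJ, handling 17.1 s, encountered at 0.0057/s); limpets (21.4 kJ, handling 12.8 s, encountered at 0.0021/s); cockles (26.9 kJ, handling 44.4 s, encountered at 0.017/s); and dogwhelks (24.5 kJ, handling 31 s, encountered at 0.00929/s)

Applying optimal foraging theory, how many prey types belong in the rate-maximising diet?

5

Rank by E/h (kJ/s): winkles 2.03, limpets 1.67, small mussels 1.45, dogwhelks 0.79, cockles 0.606. Include each in turn until the next type's E/h falls below the running intake rate.
Rate on top 1: 0.08978. limpets: 1.67 > 0.08978 → include.
Rate on top 2: 0.1294. small mussels: 1.45 > 0.1294 → include.
Rate on top 3: 0.2394. dogwhelks: 0.79 > 0.2394 → include.
Rate on top 4: 0.3482. cockles: 0.606 > 0.3482 → include.
Optimal diet: winkles, limpets, small mussels, dogwhelks, cockles — 5 of 5 types.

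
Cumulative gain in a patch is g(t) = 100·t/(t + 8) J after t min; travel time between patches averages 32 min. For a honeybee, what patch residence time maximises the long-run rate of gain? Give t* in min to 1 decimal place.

16.0 min

Optimal t* satisfies g'(t*) = g(t*)/(T + t*).
g'(t) = 100·8/(t + 8)². Setting 100·8/(t+8)² = 100t/[(t+8)(32+t)] gives 8(32+t) = t(t+8), so t² = 8×32 = 256.
t* = √256 = 16 min.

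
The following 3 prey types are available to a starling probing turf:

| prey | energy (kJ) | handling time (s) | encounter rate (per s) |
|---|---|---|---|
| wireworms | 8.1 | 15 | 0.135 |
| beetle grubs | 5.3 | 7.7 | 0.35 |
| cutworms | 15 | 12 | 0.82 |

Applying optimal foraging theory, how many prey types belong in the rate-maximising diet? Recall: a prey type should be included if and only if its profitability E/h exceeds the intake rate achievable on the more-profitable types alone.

Profitabilities (E/h, kJ/s): cutworms 1.25, beetle grubs 0.688, wireworms 0.54. Add prey in this order while the next type's profitability exceeds the intake rate on those already taken.
Rate on top 1: 1.135. beetle grubs: 0.688 < 1.135 → exclude; stop.
Optimal diet: cutworms — 1 of 3 types.

1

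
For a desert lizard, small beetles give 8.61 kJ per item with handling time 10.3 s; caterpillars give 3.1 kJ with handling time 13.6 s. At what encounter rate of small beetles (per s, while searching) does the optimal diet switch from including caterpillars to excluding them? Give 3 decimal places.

Drop caterpillars once their profitability E₂/h₂ falls below the rate achievable on small beetles alone: E₂/h₂ = λE₁/(1 + λh₁).
Solve for λ: λE₁h₂ = E₂(1 + λh₁) → λ(E₁h₂ − E₂h₁) = E₂ → λ = E₂/(E₁h₂ − E₂h₁).
λ = 3.1/(8.61×13.6 − 3.1×10.3) = 3.1/85.17 = 0.0364 per s.

0.036 per s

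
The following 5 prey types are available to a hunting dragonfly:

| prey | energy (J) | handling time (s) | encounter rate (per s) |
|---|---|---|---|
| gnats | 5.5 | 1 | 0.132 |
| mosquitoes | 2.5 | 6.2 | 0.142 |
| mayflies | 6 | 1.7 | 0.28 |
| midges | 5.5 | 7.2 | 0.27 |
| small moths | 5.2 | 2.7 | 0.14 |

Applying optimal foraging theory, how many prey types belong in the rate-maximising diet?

E/h in descending order: gnats 5.5, mayflies 3.53, small moths 1.93, midges 0.764, mosquitoes 0.403 J/s. The optimal diet is the largest prefix of this list for which every included type satisfies E_i/h_i > R on the types above it.
Rate on top 1: 0.6413. mayflies: 3.53 > 0.6413 → include.
Rate on top 2: 1.496. small moths: 1.93 > 1.496 → include.
Rate on top 3: 1.578. midges: 0.764 < 1.578 → exclude; stop.
Optimal diet: gnats, mayflies, small moths — 3 of 5 types.

3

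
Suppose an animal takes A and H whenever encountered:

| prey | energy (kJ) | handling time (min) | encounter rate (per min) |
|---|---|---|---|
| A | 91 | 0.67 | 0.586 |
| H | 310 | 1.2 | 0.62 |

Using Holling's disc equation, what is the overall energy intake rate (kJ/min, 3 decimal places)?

R = Σλ_iE_i / (1 + Σλ_ih_i)
Numerator: 0.586×91 + 0.62×310 = 245.5
Denominator: 1 + 0.586×0.67 + 0.62×1.2 = 2.137
R = 245.5/2.137 = 114.9 kJ/min

114.913 kJ/min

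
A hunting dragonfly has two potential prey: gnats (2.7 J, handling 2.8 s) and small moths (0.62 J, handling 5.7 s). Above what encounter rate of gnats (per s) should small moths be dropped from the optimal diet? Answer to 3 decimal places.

The zero-one rule: include small moths iff E₂/h₂ > λE₁/(1+λh₁). Equality gives the switch point.
λE₁h₂ = E₂ + λE₂h₁ ⇒ λ = E₂/(E₁h₂ − E₂h₁) = 0.62/(15.39 − 1.736) = 0.04541 per s.

0.045 per s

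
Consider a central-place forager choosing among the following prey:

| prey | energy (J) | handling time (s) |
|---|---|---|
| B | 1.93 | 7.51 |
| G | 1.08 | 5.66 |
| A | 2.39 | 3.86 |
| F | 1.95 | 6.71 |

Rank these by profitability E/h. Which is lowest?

G

Profitability E/h (J/s): B = 1.93/7.51 = 0.257, G = 1.08/5.66 = 0.191, A = 2.39/3.86 = 0.619, F = 1.95/6.71 = 0.291.
Ranked: A > F > B > G.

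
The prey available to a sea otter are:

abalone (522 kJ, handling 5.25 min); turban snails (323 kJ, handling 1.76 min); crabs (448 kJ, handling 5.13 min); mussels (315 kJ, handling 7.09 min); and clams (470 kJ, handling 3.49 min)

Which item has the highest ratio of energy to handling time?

turban snails

Profitability E/h (kJ/min): abalone = 522/5.25 = 99.4, turban snails = 323/1.76 = 184, crabs = 448/5.13 = 87.3, mussels = 315/7.09 = 44.4, clams = 470/3.49 = 135.
Ranked: turban snails > clams > abalone > crabs > mussels.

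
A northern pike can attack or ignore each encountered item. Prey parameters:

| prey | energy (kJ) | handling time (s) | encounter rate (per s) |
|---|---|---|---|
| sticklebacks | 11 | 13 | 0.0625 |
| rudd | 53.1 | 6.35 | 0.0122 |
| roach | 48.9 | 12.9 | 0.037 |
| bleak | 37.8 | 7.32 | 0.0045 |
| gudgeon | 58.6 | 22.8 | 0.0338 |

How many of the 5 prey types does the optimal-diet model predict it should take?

Rank by E/h (kJ/s): rudd 8.36, bleak 5.16, roach 3.79, gudgeon 2.57, sticklebacks 0.846. Include each in turn until the next type's E/h falls below the running intake rate.
Rate on top 1: 0.6012. bleak: 5.16 > 0.6012 → include.
Rate on top 2: 0.7366. roach: 3.79 > 0.7366 → include.
Rate on top 3: 1.655. gudgeon: 2.57 > 1.655 → include.
Rate on top 4: 1.954. sticklebacks: 0.846 < 1.954 → exclude; stop.
Optimal diet: rudd, bleak, roach, gudgeon — 4 of 5 types.

4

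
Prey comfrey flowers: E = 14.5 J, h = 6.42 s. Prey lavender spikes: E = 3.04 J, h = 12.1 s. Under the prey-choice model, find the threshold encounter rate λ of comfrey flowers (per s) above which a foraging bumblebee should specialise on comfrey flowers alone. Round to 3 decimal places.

At the threshold, the rate on comfrey flowers alone equals the profitability of lavender spikes: λ·14.5/(1 + λ·6.42) = 3.04/12.1 = 0.2512.
Rearranging, λ(14.5 − 0.2512×6.42) = 0.2512, so λ = 0.2512/12.89 = 0.0195 per s.

0.019 per s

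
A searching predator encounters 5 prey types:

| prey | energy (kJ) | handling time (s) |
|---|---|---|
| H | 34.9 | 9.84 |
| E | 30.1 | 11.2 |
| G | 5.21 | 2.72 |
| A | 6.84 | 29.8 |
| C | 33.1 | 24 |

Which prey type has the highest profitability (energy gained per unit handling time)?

H

In descending order of E/h:
H: 34.9/9.84 = 3.55 kJ/s
E: 30.1/11.2 = 2.69 kJ/s
G: 5.21/2.72 = 1.92 kJ/s
C: 33.1/24 = 1.38 kJ/s
A: 6.84/29.8 = 0.23 kJ/s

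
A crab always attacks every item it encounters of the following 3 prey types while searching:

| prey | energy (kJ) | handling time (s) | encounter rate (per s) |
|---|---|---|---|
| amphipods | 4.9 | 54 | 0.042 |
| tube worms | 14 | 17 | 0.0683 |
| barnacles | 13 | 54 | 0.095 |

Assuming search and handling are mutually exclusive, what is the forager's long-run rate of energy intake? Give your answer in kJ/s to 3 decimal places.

0.251 kJ/s

R = (0.042×4.9 + 0.0683×14 + 0.095×13) / (1 + 0.042×54 + 0.0683×17 + 0.095×54) = 2.397/9.559 = 0.2508 kJ/s.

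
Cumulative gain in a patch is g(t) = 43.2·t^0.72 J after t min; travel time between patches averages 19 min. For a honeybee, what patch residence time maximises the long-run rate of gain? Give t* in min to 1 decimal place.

48.9 min

Maximise g(t)/(T+t): set derivative to zero → g'(t)(T+t) = g(t).
g'(t) = 0.72·43.2·t^-0.28. Setting 0.72·43.2·t^-0.28 = 43.2·t^0.72/(19+t) gives 0.72(19+t) = t, so 0.28·t = 0.72×19.
t* = 0.72×19/0.28 = 48.86 min.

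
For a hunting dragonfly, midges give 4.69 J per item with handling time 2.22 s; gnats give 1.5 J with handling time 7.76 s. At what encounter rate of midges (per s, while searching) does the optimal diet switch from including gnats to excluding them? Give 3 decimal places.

0.045 per s

The zero-one rule: include gnats iff E₂/h₂ > λE₁/(1+λh₁). Equality gives the switch point.
λE₁h₂ = E₂ + λE₂h₁ ⇒ λ = E₂/(E₁h₂ − E₂h₁) = 1.5/(36.39 − 3.33) = 0.04537 per s.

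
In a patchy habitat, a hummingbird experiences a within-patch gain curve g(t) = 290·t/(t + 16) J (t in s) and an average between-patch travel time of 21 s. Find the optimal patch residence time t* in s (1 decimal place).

18.3 s

By the marginal value theorem, leave when the instantaneous gain rate g'(t) equals the habitat-wide average g(t)/(T + t).
g'(t) = 290·16/(t + 16)². Setting 290·16/(t+16)² = 290t/[(t+16)(21+t)] gives 16(21+t) = t(t+16), so t² = 16×21 = 336.
t* = √336 = 18.33 s.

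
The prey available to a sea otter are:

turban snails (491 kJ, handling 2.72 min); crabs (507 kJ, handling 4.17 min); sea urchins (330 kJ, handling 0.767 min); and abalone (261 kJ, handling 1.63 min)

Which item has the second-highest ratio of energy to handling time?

turban snails

Profitability E/h (kJ/min): turban snails = 491/2.72 = 181, crabs = 507/4.17 = 122, sea urchins = 330/0.767 = 430, abalone = 261/1.63 = 160.
Ranked: sea urchins > turban snails > abalone > crabs.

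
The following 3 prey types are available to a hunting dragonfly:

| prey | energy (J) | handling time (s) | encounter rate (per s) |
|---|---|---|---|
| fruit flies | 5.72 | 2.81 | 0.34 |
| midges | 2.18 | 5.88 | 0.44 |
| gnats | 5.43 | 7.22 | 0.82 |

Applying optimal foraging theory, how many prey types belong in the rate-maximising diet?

Profitabilities (E/h, J/s): fruit flies 2.04, gnats 0.752, midges 0.371. Add prey in this order while the next type's profitability exceeds the intake rate on those already taken.
Rate on top 1: 0.9946. gnats: 0.752 < 0.9946 → exclude; stop.
Optimal diet: fruit flies — 1 of 3 types.

1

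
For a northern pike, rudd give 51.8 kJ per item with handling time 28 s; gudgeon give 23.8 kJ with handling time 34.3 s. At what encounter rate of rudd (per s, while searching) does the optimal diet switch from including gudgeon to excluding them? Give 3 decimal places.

At the threshold, the rate on rudd alone equals the profitability of gudgeon: λ·51.8/(1 + λ·28) = 23.8/34.3 = 0.6939.
Rearranging, λ(51.8 − 0.6939×28) = 0.6939, so λ = 0.6939/32.37 = 0.02143 per s.

0.021 per s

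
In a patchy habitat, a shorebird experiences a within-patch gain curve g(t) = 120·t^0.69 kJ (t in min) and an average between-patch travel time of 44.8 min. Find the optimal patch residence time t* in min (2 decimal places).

Optimal t* satisfies g'(t*) = g(t*)/(T + t*).
g'(t) = 0.69·120·t^-0.31. Setting 0.69·120·t^-0.31 = 120·t^0.69/(44.8+t) gives 0.69(44.8+t) = t, so 0.31·t = 0.69×44.8.
t* = 0.69×44.8/0.31 = 99.72 min.

99.72 min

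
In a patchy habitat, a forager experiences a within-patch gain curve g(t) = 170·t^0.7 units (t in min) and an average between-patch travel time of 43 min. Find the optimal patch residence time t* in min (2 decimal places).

100.33 min

By the marginal value theorem, leave when the instantaneous gain rate g'(t) equals the habitat-wide average g(t)/(T + t).
g'(t) = 0.7·170·t^-0.3. Setting 0.7·170·t^-0.3 = 170·t^0.7/(43+t) gives 0.7(43+t) = t, so 0.30·t = 0.7×43.
t* = 0.7×43/0.30 = 100.3 min.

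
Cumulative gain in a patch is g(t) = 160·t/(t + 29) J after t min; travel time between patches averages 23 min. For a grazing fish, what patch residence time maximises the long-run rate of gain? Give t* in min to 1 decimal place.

25.8 min

Maximise g(t)/(T+t): set derivative to zero → g'(t)(T+t) = g(t).
g'(t) = 160·29/(t + 29)². Setting 160·29/(t+29)² = 160t/[(t+29)(23+t)] gives 29(23+t) = t(t+29), so t² = 29×23 = 667.
t* = √667 = 25.83 min.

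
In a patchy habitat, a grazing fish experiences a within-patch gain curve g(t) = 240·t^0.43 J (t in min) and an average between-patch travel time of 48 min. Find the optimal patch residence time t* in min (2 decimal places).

Optimal t* satisfies g'(t*) = g(t*)/(T + t*).
g'(t) = 0.43·240·t^-0.57. Setting 0.43·240·t^-0.57 = 240·t^0.43/(48+t) gives 0.43(48+t) = t, so 0.57·t = 0.43×48.
t* = 0.43×48/0.57 = 36.21 min.

36.21 min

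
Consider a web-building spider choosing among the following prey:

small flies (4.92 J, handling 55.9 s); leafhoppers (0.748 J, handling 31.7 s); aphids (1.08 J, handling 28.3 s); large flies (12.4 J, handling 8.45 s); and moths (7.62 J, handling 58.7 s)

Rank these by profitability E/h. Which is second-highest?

moths

In descending order of E/h:
large flies: 12.4/8.45 = 1.47 J/s
moths: 7.62/58.7 = 0.13 J/s
small flies: 4.92/55.9 = 0.088 J/s
aphids: 1.08/28.3 = 0.0382 J/s
leafhoppers: 0.748/31.7 = 0.0236 J/s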